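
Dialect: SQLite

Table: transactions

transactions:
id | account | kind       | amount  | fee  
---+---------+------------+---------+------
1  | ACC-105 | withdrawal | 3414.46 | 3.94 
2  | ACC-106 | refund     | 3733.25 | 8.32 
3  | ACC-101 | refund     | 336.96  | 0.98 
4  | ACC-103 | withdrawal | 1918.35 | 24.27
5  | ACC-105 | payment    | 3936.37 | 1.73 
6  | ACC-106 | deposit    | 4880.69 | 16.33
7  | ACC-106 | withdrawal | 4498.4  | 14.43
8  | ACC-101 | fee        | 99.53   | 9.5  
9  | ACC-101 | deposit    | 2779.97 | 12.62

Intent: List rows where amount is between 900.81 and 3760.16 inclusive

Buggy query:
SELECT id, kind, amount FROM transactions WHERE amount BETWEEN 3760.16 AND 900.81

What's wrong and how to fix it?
Bug: The bounds are reversed; BETWEEN a AND b requires a <= b to match anything

Fix: Write BETWEEN 900.81 AND 3760.16

Corrected query:
SELECT id, kind, amount FROM transactions WHERE amount BETWEEN 900.81 AND 3760.16

Result:
id | kind       | amount 
---+------------+--------
1  | withdrawal | 3414.46
2  | refund     | 3733.25
4  | withdrawal | 1918.35
9  | deposit    | 2779.97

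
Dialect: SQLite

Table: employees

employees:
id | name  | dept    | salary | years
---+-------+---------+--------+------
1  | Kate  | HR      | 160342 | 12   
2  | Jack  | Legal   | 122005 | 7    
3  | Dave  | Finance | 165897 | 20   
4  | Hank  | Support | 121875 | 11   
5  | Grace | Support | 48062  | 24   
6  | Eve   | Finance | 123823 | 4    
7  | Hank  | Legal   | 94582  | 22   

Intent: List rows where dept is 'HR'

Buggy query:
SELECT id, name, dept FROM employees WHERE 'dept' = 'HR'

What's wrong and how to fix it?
Bug: 'dept' in single quotes is a string literal, not the column; the comparison is literal-vs-literal and never true

Fix: Remove the quotes around the column name (or use double quotes for an identifier)

Corrected query:
SELECT id, name, dept FROM employees WHERE dept = 'HR'

Result:
id | name | dept
---+------+-----
1  | Kate | HR  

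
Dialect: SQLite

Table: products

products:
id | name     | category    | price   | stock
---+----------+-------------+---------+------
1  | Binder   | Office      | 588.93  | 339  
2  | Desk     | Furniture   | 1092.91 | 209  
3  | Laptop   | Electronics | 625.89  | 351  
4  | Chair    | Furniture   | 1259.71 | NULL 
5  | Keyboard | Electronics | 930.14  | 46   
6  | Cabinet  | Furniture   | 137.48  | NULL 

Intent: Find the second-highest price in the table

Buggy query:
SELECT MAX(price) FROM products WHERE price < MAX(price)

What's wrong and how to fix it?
Bug: The inner MAX is an aggregate inside WHERE, which is not allowed

Fix: Put the inner MAX in a scalar subquery

Corrected query:
SELECT MAX(price) FROM products WHERE price < (SELECT MAX(price) FROM products)

Result:
MAX(price)
----------
1092.91   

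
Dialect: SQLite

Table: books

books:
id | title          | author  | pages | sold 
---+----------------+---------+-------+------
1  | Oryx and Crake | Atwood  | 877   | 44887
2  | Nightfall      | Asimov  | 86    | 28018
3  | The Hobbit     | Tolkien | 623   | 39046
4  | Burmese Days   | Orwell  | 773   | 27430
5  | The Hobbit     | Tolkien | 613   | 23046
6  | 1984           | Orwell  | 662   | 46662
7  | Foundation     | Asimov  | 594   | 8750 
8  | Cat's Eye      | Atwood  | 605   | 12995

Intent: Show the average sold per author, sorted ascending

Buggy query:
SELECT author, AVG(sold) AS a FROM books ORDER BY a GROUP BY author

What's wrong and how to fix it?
Bug: GROUP BY must precede ORDER BY

Fix: Move ORDER BY to the end, after GROUP BY

Corrected query:
SELECT author, AVG(sold) AS a FROM books GROUP BY author ORDER BY a

Result:
author  | a    
--------+------
Asimov  | 18384
Atwood  | 28941
Tolkien | 31046
Orwell  | 37046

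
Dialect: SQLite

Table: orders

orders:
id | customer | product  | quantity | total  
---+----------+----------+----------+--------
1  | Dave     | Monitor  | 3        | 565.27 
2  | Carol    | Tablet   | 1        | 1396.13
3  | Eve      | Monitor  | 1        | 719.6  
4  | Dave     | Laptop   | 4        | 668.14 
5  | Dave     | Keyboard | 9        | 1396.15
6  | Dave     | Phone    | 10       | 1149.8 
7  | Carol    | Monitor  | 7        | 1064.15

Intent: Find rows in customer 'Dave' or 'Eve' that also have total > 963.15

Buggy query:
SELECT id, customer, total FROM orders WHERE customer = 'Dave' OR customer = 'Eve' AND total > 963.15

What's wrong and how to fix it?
Bug: Without parentheses, AND is evaluated before OR, so the total filter only applies to the 'Eve' branch

Fix: Group the OR with parentheses (or use IN), then AND the threshold

Corrected query:
SELECT id, customer, total FROM orders WHERE (customer = 'Dave' OR customer = 'Eve') AND total > 963.15

Result:
id | customer | total  
---+----------+--------
5  | Dave     | 1396.15
6  | Dave     | 1149.8 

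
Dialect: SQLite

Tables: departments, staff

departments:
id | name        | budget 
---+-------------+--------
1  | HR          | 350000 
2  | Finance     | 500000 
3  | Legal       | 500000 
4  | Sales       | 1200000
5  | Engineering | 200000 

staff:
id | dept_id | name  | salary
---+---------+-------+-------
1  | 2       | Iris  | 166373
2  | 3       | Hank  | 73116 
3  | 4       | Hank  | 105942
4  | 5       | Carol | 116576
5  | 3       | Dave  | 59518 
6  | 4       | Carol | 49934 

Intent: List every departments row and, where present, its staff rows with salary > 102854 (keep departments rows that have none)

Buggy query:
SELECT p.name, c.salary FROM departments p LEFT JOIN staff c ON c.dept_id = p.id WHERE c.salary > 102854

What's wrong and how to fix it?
Bug: Filtering c.salary in WHERE discards the NULL rows produced by LEFT JOIN, turning it into an inner join

Fix: Put 'c.salary > 102854' in the JOIN's ON clause instead of WHERE

Corrected query:
SELECT p.name, c.salary FROM departments p LEFT JOIN staff c ON c.dept_id = p.id AND c.salary > 102854

Result:
name        | salary
------------+-------
HR          | NULL  
Finance     | 166373
Legal       | NULL  
Sales       | 105942
Engineering | 116576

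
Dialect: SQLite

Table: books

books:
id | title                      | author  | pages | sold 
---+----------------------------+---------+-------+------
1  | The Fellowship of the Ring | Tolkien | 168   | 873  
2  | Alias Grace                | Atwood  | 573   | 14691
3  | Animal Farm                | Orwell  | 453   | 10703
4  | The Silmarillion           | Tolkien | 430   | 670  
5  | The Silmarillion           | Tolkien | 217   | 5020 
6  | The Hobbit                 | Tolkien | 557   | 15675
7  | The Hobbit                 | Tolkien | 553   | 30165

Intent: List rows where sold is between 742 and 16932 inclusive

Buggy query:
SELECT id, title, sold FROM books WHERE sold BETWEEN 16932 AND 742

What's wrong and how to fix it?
Bug: The bounds are reversed; BETWEEN a AND b requires a <= b to match anything

Fix: Swap the bounds so the smaller value comes first

Corrected query:
SELECT id, title, sold FROM books WHERE sold BETWEEN 742 AND 16932

Result:
id | title                      | sold 
---+----------------------------+------
1  | The Fellowship of the Ring | 873  
2  | Alias Grace                | 14691
3  | Animal Farm                | 10703
5  | The Silmarillion           | 5020 
6  | The Hobbit                 | 15675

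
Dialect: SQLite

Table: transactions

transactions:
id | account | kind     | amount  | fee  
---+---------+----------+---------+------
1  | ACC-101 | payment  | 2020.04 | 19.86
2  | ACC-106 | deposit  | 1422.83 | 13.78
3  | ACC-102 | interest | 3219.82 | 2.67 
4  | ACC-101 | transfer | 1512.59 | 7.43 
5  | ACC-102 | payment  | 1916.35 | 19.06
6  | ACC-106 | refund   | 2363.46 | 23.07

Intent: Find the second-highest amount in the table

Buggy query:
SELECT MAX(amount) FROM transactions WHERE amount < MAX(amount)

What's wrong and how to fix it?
Bug: The inner MAX is an aggregate inside WHERE, which is not allowed

Fix: Compute the overall MAX in a subquery, then take MAX of rows below it

Corrected query:
SELECT MAX(amount) FROM transactions WHERE amount < (SELECT MAX(amount) FROM transactions)

Result:
MAX(amount)
-----------
2363.46    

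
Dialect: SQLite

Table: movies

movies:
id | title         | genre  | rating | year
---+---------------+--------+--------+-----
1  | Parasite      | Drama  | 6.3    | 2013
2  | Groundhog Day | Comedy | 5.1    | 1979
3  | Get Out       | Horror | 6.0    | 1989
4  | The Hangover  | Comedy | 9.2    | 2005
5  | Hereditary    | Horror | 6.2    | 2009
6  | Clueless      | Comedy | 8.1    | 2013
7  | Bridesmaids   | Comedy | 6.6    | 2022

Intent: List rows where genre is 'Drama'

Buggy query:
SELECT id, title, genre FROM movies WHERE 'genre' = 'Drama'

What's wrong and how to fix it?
Bug: 'genre' in single quotes is a string literal, not the column; the comparison is literal-vs-literal and never true

Fix: Reference the column as genre without single quotes

Corrected query:
SELECT id, title, genre FROM movies WHERE genre = 'Drama'

Result:
id | title    | genre
---+----------+------
1  | Parasite | Drama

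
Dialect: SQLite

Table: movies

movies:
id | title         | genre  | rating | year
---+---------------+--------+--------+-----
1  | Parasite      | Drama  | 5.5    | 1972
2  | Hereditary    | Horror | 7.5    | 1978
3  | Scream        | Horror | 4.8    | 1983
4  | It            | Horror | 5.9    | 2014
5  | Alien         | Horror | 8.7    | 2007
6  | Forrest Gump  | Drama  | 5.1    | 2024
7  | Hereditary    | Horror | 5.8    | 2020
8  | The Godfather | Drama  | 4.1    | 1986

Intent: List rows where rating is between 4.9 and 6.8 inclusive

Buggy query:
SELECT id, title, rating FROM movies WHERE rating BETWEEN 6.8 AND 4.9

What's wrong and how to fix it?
Bug: The bounds are reversed; BETWEEN a AND b requires a <= b to match anything

Fix: Swap the bounds so the smaller value comes first

Corrected query:
SELECT id, title, rating FROM movies WHERE rating BETWEEN 4.9 AND 6.8

Result:
id | title        | rating
---+--------------+-------
1  | Parasite     | 5.5   
4  | It           | 5.9   
6  | Forrest Gump | 5.1   
7  | Hereditary   | 5.8   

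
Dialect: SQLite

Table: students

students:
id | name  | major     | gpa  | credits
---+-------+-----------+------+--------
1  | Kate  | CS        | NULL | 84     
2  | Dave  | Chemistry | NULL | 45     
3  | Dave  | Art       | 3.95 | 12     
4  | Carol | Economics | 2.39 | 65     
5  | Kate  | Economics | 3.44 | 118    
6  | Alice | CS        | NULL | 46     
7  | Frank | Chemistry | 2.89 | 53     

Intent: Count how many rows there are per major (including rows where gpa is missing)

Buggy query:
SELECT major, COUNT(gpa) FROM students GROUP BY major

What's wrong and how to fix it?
Bug: COUNT(gpa) skips NULLs, so groups with missing gpa are undercounted

Fix: Use COUNT(*) to count all rows regardless of NULL

Corrected query:
SELECT major, COUNT(*) FROM students GROUP BY major

Result:
major     | COUNT(*)
----------+---------
Art       | 1       
CS        | 2       
Chemistry | 2       
Economics | 2       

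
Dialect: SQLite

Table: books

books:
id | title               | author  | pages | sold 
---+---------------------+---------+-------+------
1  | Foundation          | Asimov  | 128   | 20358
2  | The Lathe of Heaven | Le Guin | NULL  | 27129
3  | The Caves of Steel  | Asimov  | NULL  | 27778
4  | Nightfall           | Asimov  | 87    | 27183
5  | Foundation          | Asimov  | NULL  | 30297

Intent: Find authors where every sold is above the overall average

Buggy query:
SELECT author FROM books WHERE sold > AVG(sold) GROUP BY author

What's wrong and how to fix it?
Bug: AVG() is an aggregate; it can't sit directly in WHERE

Fix: Compute the overall average in a scalar subquery and compare each group's MIN against it in HAVING

Corrected query:
SELECT author FROM books GROUP BY author HAVING MIN(sold) > (SELECT AVG(sold) FROM books)

Result:
author 
-------
Le Guin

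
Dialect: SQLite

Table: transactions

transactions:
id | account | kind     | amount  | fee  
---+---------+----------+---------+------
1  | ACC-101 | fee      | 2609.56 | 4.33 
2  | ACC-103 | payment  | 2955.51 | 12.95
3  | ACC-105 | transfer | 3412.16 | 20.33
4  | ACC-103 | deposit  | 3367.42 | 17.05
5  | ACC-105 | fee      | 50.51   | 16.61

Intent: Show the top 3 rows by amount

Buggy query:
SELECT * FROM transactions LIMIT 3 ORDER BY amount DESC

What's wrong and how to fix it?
Bug: LIMIT must come after ORDER BY

Fix: Swap the clauses: ORDER BY first, then LIMIT

Corrected query:
SELECT * FROM transactions ORDER BY amount DESC LIMIT 3

Result:
id | account | kind     | amount  | fee  
---+---------+----------+---------+------
3  | ACC-105 | transfer | 3412.16 | 20.33
4  | ACC-103 | deposit  | 3367.42 | 17.05
2  | ACC-103 | payment  | 2955.51 | 12.95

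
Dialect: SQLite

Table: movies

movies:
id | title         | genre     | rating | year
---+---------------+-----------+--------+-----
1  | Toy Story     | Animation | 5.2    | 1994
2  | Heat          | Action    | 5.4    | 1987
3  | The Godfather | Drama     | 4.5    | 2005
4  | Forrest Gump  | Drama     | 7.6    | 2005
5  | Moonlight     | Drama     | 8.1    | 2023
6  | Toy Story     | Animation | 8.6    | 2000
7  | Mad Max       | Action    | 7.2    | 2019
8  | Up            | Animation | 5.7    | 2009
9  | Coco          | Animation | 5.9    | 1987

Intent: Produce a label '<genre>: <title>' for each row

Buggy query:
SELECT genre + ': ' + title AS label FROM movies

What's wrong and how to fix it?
Bug: '+' is numeric addition; on text columns SQLite converts them to 0 instead of concatenating

Fix: Use the || operator for string concatenation

Corrected query:
SELECT genre || ': ' || title AS label FROM movies

Result:
label               
--------------------
Animation: Toy Story
Action: Heat        
Drama: The Godfather
Drama: Forrest Gump 
Drama: Moonlight    
Animation: Toy Story
Action: Mad Max     
Animation: Up       
Animation: Coco     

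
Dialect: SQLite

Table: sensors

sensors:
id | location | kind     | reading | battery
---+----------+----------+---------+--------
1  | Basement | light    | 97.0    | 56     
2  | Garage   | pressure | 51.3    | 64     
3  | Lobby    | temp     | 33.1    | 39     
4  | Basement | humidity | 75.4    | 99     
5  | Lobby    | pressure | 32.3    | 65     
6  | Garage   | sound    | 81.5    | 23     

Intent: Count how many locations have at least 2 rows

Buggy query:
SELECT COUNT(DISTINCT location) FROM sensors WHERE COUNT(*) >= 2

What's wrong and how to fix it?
Bug: WHERE filters individual rows, not groups, so a group-level COUNT is invalid there

Fix: Group first with HAVING COUNT(*) >= 2, then COUNT the resulting groups

Corrected query:
SELECT COUNT(*) FROM (SELECT location FROM sensors GROUP BY location HAVING COUNT(*) >= 2)

Result:
COUNT(*)
--------
3       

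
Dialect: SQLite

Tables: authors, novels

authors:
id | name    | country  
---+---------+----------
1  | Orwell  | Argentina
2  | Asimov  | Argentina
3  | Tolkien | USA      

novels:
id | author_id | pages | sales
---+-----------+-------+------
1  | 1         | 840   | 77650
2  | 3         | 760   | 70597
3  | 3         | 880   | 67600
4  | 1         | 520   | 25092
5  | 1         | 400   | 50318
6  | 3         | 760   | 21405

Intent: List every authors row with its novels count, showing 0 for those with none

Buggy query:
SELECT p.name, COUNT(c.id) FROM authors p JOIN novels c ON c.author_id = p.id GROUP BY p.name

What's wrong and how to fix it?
Bug: INNER JOIN drops authors rows that have no matching novels rows

Fix: Use LEFT JOIN so parents without children still appear (COUNT(c.id) gives 0)

Corrected query:
SELECT p.name, COUNT(c.id) FROM authors p LEFT JOIN novels c ON c.author_id = p.id GROUP BY p.name

Result:
name    | COUNT(c.id)
--------+------------
Asimov  | 0          
Orwell  | 3          
Tolkien | 3          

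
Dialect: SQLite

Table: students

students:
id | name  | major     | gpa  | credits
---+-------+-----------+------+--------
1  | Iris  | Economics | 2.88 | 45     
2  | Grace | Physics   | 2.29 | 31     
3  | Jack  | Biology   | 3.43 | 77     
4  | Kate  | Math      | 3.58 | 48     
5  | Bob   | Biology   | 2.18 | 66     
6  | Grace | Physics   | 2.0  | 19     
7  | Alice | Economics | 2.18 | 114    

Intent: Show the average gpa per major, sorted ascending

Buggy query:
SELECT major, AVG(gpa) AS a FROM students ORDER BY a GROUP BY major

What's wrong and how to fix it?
Bug: GROUP BY must precede ORDER BY

Fix: Move ORDER BY to the end, after GROUP BY

Corrected query:
SELECT major, AVG(gpa) AS a FROM students GROUP BY major ORDER BY a

Result:
major     | a    
----------+------
Physics   | 2.145
Economics | 2.53 
Biology   | 2.805
Math      | 3.58 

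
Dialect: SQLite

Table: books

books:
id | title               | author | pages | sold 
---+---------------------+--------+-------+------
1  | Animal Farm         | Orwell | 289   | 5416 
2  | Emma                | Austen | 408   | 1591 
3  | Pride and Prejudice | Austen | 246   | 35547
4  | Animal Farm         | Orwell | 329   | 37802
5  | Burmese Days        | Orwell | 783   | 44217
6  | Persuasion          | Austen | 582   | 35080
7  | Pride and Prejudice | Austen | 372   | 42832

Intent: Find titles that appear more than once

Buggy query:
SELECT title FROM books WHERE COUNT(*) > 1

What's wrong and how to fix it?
Bug: WHERE can't reference COUNT(*); aggregates are computed after WHERE

Fix: Group first, then use HAVING for the count condition

Corrected query:
SELECT title FROM books GROUP BY title HAVING COUNT(*) > 1

Result:
title              
-------------------
Animal Farm        
Pride and Prejudice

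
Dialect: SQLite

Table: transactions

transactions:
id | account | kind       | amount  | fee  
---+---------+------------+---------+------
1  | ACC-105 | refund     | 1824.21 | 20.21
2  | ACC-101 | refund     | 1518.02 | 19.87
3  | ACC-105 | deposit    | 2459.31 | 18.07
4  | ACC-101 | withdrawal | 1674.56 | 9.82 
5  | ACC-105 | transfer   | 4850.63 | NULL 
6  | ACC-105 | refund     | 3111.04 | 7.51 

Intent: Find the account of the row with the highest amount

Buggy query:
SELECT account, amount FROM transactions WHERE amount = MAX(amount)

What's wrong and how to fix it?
Bug: MAX(amount) is an aggregate and cannot be used directly in WHERE

Fix: Wrap MAX in a scalar subquery so WHERE compares against a single value

Corrected query:
SELECT account, amount FROM transactions WHERE amount = (SELECT MAX(amount) FROM transactions)

Result:
account | amount 
--------+--------
ACC-105 | 4850.63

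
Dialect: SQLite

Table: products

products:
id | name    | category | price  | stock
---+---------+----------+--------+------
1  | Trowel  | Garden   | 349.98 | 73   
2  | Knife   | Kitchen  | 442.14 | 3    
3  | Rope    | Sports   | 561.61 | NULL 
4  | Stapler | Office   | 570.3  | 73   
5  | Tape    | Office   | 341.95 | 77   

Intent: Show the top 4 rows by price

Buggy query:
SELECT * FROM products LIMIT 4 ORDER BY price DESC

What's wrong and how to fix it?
Bug: ORDER BY cannot follow LIMIT; LIMIT is the final clause

Fix: Swap the clauses: ORDER BY first, then LIMIT

Corrected query:
SELECT * FROM products ORDER BY price DESC LIMIT 4

Result:
id | name    | category | price  | stock
---+---------+----------+--------+------
4  | Stapler | Office   | 570.3  | 73   
3  | Rope    | Sports   | 561.61 | NULL 
2  | Knife   | Kitchen  | 442.14 | 3    
1  | Trowel  | Garden   | 349.98 | 73   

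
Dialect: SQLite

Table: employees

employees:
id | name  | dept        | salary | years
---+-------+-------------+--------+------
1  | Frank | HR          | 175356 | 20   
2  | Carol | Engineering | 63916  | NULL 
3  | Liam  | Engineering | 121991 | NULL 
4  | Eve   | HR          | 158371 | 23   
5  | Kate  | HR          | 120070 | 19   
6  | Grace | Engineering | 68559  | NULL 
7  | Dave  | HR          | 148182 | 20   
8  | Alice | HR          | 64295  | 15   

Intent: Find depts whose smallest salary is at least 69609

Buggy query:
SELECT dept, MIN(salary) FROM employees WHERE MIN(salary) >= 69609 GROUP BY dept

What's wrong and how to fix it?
Bug: Aggregates like MIN are computed per group after WHERE runs

Fix: Replace WHERE with HAVING after the GROUP BY

Corrected query:
SELECT dept, MIN(salary) FROM employees GROUP BY dept HAVING MIN(salary) >= 69609

Result:
(no rows)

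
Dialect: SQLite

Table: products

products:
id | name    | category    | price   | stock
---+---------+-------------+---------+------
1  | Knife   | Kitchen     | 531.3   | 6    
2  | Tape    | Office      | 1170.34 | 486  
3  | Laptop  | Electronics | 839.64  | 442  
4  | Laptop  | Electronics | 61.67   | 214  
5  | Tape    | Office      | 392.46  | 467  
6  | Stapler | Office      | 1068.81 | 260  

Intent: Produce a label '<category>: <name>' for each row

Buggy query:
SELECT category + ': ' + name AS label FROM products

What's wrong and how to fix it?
Bug: SQLite uses || for string concatenation; + coerces text to numbers (yielding 0)

Fix: Use the || operator for string concatenation

Corrected query:
SELECT category || ': ' || name AS label FROM products

Result:
label              
-------------------
Kitchen: Knife     
Office: Tape       
Electronics: Laptop
Electronics: Laptop
Office: Tape       
Office: Stapler    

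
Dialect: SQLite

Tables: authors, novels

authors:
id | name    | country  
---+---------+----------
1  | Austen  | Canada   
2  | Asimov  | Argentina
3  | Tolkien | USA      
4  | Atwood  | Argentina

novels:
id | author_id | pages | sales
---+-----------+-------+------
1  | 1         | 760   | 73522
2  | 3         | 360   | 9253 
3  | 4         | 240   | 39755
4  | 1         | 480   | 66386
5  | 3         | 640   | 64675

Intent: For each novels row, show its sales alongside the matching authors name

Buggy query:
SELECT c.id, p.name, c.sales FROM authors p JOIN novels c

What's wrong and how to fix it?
Bug: JOIN with no ON clause produces a cartesian product; every novels row pairs with every authors row

Fix: Add ON c.author_id = p.id to the JOIN

Corrected query:
SELECT c.id, p.name, c.sales FROM authors p JOIN novels c ON c.author_id = p.id

Result:
id | name    | sales
---+---------+------
1  | Austen  | 73522
2  | Tolkien | 9253 
3  | Atwood  | 39755
4  | Austen  | 66386
5  | Tolkien | 64675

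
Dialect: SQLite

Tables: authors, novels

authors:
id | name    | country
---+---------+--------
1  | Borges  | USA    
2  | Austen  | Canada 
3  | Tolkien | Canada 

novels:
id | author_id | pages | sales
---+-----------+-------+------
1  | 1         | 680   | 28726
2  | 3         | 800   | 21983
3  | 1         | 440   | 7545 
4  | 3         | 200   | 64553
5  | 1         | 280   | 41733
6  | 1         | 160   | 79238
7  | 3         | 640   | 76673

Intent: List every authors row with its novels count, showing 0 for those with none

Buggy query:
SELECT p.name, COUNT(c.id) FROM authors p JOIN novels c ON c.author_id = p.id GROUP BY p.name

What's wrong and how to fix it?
Bug: INNER JOIN drops authors rows that have no matching novels rows

Fix: Switch to LEFT JOIN to retain unmatched parent rows

Corrected query:
SELECT p.name, COUNT(c.id) FROM authors p LEFT JOIN novels c ON c.author_id = p.id GROUP BY p.name

Result:
name    | COUNT(c.id)
--------+------------
Austen  | 0          
Borges  | 4          
Tolkien | 3          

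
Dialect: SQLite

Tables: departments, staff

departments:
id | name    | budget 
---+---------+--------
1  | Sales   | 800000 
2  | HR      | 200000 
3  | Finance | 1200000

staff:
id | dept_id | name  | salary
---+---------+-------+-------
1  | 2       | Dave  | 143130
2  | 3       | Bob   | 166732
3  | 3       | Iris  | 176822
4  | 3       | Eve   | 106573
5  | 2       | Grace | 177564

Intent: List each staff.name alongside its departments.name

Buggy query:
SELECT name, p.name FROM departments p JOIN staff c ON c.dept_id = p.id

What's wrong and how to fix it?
Bug: Both tables have a 'name' column; the unqualified reference is ambiguous

Fix: Qualify the column with its table alias (c.name)

Corrected query:
SELECT c.name, p.name FROM departments p JOIN staff c ON c.dept_id = p.id

Result:
name  | name   
------+--------
Dave  | HR     
Bob   | Finance
Iris  | Finance
Eve   | Finance
Grace | HR     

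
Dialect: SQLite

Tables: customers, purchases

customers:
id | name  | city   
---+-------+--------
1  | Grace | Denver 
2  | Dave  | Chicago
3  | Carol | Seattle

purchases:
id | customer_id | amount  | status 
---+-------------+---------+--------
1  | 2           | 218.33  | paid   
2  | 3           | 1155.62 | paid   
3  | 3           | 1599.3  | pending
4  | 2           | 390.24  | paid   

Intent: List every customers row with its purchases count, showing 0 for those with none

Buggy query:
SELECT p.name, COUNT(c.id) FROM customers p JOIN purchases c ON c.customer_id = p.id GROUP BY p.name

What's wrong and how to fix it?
Bug: INNER JOIN drops customers rows that have no matching purchases rows

Fix: Use LEFT JOIN so parents without children still appear (COUNT(c.id) gives 0)

Corrected query:
SELECT p.name, COUNT(c.id) FROM customers p LEFT JOIN purchases c ON c.customer_id = p.id GROUP BY p.name

Result:
name  | COUNT(c.id)
------+------------
Carol | 2          
Dave  | 2          
Grace | 0          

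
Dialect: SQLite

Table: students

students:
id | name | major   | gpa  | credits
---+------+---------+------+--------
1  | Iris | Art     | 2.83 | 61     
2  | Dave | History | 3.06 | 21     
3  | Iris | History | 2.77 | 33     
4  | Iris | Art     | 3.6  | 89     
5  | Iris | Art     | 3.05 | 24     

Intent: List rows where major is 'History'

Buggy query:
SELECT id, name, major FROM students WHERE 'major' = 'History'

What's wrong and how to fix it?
Bug: Single quotes denote string literals in SQL; the column name is being compared as a constant string

Fix: Reference the column as major without single quotes

Corrected query:
SELECT id, name, major FROM students WHERE major = 'History'

Result:
id | name | major  
---+------+--------
2  | Dave | History
3  | Iris | History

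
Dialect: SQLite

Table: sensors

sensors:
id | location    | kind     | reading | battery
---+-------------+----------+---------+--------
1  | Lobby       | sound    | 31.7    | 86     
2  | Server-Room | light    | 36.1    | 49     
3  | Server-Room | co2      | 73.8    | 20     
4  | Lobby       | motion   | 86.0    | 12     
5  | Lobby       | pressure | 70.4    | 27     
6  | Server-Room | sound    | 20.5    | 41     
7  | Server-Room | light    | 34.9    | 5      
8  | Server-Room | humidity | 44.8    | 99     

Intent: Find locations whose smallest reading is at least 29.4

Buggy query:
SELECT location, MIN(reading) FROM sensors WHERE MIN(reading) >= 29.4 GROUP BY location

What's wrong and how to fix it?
Bug: Aggregates like MIN are computed per group after WHERE runs

Fix: Use HAVING for the per-group MIN condition

Corrected query:
SELECT location, MIN(reading) FROM sensors GROUP BY location HAVING MIN(reading) >= 29.4

Result:
location | MIN(reading)
---------+-------------
Lobby    | 31.7        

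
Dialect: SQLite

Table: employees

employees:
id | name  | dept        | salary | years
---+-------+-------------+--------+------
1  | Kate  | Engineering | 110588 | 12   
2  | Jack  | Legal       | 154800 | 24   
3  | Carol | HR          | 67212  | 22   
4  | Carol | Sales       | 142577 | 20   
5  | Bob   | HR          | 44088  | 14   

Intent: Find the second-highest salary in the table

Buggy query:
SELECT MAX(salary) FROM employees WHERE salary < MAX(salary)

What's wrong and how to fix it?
Bug: The inner MAX is an aggregate inside WHERE, which is not allowed

Fix: Put the inner MAX in a scalar subquery

Corrected query:
SELECT MAX(salary) FROM employees WHERE salary < (SELECT MAX(salary) FROM employees)

Result:
MAX(salary)
-----------
142577     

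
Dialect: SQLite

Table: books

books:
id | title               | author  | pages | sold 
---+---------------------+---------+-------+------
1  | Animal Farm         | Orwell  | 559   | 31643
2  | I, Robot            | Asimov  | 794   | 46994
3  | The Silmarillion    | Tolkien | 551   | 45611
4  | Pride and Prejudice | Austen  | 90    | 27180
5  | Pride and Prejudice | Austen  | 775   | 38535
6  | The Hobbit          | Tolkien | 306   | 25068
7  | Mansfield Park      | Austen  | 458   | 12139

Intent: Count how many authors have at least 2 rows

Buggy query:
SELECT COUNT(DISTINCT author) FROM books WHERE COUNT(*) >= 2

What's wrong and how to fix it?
Bug: WHERE filters individual rows, not groups, so a group-level COUNT is invalid there

Fix: Use a subquery that GROUPs and filters with HAVING, then count its rows

Corrected query:
SELECT COUNT(*) FROM (SELECT author FROM books GROUP BY author HAVING COUNT(*) >= 2)

Result:
COUNT(*)
--------
2       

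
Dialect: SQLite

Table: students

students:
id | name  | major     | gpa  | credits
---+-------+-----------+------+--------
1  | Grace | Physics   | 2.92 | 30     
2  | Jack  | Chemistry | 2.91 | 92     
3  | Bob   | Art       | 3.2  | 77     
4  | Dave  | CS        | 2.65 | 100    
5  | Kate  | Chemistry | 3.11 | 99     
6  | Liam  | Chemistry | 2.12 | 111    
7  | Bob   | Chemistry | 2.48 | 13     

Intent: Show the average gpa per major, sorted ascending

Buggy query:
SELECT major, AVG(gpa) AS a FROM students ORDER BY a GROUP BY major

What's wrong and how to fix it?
Bug: ORDER BY appears before GROUP BY; SQL clause order requires GROUP BY first

Fix: Move ORDER BY to the end, after GROUP BY

Corrected query:
SELECT major, AVG(gpa) AS a FROM students GROUP BY major ORDER BY a

Result:
major     | a    
----------+------
CS        | 2.65 
Chemistry | 2.655
Physics   | 2.92 
Art       | 3.2  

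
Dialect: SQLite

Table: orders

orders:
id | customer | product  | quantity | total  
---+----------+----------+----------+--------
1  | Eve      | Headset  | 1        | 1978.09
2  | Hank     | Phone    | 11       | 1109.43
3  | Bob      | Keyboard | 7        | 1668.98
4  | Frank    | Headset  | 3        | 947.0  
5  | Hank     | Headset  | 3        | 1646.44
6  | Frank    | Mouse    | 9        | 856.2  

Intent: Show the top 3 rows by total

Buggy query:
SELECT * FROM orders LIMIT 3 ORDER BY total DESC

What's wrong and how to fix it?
Bug: LIMIT must come after ORDER BY

Fix: Swap the clauses: ORDER BY first, then LIMIT

Corrected query:
SELECT * FROM orders ORDER BY total DESC LIMIT 3

Result:
id | customer | product  | quantity | total  
---+----------+----------+----------+--------
1  | Eve      | Headset  | 1        | 1978.09
3  | Bob      | Keyboard | 7        | 1668.98
5  | Hank     | Headset  | 3        | 1646.44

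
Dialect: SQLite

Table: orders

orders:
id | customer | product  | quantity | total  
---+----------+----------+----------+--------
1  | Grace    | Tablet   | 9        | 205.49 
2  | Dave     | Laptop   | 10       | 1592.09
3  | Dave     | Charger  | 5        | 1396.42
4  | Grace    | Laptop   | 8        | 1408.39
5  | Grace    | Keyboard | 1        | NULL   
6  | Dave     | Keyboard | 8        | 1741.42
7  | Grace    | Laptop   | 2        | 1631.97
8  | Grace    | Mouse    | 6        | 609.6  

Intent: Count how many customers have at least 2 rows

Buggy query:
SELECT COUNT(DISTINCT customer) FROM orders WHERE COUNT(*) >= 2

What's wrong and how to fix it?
Bug: COUNT(*) cannot appear in WHERE; the per-group count doesn't exist yet

Fix: Use a subquery that GROUPs and filters with HAVING, then count its rows

Corrected query:
SELECT COUNT(*) FROM (SELECT customer FROM orders GROUP BY customer HAVING COUNT(*) >= 2)

Result:
COUNT(*)
--------
2       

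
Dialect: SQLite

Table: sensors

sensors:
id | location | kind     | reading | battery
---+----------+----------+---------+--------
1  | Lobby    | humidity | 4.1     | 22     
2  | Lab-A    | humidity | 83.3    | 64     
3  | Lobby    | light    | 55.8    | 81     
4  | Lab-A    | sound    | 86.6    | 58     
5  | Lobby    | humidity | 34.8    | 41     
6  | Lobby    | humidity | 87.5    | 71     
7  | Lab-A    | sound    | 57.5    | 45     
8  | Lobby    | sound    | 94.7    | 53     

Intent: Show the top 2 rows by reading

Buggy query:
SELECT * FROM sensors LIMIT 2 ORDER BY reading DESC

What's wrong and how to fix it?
Bug: ORDER BY cannot follow LIMIT; LIMIT is the final clause

Fix: Swap the clauses: ORDER BY first, then LIMIT

Corrected query:
SELECT * FROM sensors ORDER BY reading DESC LIMIT 2

Result:
id | location | kind     | reading | battery
---+----------+----------+---------+--------
8  | Lobby    | sound    | 94.7    | 53     
6  | Lobby    | humidity | 87.5    | 71     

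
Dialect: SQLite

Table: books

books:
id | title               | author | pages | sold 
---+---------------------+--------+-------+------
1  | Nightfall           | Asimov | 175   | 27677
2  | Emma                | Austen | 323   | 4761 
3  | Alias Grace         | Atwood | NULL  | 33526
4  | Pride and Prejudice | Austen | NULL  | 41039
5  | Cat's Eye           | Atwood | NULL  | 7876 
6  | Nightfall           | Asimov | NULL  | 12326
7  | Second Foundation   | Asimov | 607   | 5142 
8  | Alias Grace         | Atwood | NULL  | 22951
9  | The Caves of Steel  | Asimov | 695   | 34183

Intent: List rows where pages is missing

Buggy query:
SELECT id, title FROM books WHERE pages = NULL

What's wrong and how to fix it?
Bug: '= NULL' is always unknown in SQL three-valued logic, so no rows match

Fix: Use IS NULL to test for NULL

Corrected query:
SELECT id, title FROM books WHERE pages IS NULL

Result:
id | title              
---+--------------------
3  | Alias Grace        
4  | Pride and Prejudice
5  | Cat's Eye          
6  | Nightfall          
8  | Alias Grace        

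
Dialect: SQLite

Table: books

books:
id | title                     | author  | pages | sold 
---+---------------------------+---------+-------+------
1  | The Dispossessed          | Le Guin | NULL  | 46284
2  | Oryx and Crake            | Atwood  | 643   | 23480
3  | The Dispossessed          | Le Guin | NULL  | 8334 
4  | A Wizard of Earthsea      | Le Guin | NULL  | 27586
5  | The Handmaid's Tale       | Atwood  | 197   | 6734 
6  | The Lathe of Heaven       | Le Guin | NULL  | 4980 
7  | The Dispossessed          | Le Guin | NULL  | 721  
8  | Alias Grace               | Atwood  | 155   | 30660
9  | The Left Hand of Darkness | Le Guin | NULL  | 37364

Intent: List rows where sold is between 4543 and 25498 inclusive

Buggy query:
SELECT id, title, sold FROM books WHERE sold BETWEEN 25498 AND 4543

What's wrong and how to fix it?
Bug: The bounds are reversed; BETWEEN a AND b requires a <= b to match anything

Fix: Write BETWEEN 4543 AND 25498

Corrected query:
SELECT id, title, sold FROM books WHERE sold BETWEEN 4543 AND 25498

Result:
id | title               | sold 
---+---------------------+------
2  | Oryx and Crake      | 23480
3  | The Dispossessed    | 8334 
5  | The Handmaid's Tale | 6734 
6  | The Lathe of Heaven | 4980 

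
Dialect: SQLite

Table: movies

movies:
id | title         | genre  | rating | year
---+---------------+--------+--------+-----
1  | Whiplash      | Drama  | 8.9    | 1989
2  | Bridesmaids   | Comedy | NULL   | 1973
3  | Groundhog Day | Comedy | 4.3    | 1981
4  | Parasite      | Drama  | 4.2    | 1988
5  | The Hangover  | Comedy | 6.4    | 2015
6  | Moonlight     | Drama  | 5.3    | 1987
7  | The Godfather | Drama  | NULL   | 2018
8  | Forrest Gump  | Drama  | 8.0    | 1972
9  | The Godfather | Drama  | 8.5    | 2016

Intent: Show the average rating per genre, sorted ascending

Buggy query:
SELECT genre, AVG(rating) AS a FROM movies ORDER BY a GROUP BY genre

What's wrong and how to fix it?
Bug: ORDER BY appears before GROUP BY; SQL clause order requires GROUP BY first

Fix: Move ORDER BY to the end, after GROUP BY

Corrected query:
SELECT genre, AVG(rating) AS a FROM movies GROUP BY genre ORDER BY a

Result:
genre  | a   
-------+-----
Comedy | 5.35
Drama  | 6.98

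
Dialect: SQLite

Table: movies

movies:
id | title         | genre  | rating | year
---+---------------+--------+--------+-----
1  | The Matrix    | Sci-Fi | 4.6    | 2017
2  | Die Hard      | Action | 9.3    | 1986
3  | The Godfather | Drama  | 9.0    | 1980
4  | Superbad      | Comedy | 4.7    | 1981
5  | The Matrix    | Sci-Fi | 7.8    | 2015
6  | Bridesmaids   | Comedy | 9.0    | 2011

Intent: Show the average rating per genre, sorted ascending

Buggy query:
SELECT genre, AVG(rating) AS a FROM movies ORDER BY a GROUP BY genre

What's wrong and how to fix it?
Bug: ORDER BY appears before GROUP BY; SQL clause order requires GROUP BY first

Fix: Reorder: SELECT … FROM … GROUP BY … ORDER BY …

Corrected query:
SELECT genre, AVG(rating) AS a FROM movies GROUP BY genre ORDER BY a

Result:
genre  | a   
-------+-----
Sci-Fi | 6.2 
Comedy | 6.85
Drama  | 9   
Action | 9.3 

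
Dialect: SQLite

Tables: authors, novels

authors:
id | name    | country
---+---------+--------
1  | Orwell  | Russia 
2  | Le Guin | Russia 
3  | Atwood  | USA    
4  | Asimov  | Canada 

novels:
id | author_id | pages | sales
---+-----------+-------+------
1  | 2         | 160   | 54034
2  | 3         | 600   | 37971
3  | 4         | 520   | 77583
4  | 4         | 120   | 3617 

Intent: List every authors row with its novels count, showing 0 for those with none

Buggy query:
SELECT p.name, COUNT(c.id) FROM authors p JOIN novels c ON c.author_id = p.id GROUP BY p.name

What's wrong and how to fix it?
Bug: An inner join excludes parents with zero children

Fix: Use LEFT JOIN so parents without children still appear (COUNT(c.id) gives 0)

Corrected query:
SELECT p.name, COUNT(c.id) FROM authors p LEFT JOIN novels c ON c.author_id = p.id GROUP BY p.name

Result:
name    | COUNT(c.id)
--------+------------
Asimov  | 2          
Atwood  | 1          
Le Guin | 1          
Orwell  | 0          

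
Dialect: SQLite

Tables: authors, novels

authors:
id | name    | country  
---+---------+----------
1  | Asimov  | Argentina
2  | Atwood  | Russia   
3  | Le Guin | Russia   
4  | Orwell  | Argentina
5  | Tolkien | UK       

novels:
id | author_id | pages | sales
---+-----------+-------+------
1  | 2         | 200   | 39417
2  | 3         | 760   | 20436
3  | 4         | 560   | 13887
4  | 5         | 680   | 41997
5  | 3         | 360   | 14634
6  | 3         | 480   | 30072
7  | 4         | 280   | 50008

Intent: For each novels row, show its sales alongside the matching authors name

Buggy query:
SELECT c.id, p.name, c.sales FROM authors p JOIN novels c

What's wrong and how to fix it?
Bug: JOIN with no ON clause produces a cartesian product; every novels row pairs with every authors row

Fix: Specify the join condition linking the foreign key to the parent id

Corrected query:
SELECT c.id, p.name, c.sales FROM authors p JOIN novels c ON c.author_id = p.id

Result:
id | name    | sales
---+---------+------
1  | Atwood  | 39417
2  | Le Guin | 20436
3  | Orwell  | 13887
4  | Tolkien | 41997
5  | Le Guin | 14634
6  | Le Guin | 30072
7  | Orwell  | 50008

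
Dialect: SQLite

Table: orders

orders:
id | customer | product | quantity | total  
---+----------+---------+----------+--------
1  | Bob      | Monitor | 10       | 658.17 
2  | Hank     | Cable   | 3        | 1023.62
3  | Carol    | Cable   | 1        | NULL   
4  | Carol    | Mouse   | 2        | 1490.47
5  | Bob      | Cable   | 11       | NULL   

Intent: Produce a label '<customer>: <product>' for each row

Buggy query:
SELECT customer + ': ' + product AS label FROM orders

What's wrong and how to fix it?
Bug: '+' is numeric addition; on text columns SQLite converts them to 0 instead of concatenating

Fix: Replace + with || to concatenate text

Corrected query:
SELECT customer || ': ' || product AS label FROM orders

Result:
label       
------------
Bob: Monitor
Hank: Cable 
Carol: Cable
Carol: Mouse
Bob: Cable  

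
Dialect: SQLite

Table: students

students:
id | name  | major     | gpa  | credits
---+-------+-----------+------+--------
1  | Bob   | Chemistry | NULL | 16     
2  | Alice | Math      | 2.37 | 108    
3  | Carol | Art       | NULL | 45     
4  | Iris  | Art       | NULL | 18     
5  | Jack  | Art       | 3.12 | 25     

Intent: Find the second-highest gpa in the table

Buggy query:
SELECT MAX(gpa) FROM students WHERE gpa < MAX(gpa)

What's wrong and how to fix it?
Bug: MAX(gpa) on the right of the comparison is an aggregate-in-WHERE error

Fix: Put the inner MAX in a scalar subquery

Corrected query:
SELECT MAX(gpa) FROM students WHERE gpa < (SELECT MAX(gpa) FROM students)

Result:
MAX(gpa)
--------
2.37    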